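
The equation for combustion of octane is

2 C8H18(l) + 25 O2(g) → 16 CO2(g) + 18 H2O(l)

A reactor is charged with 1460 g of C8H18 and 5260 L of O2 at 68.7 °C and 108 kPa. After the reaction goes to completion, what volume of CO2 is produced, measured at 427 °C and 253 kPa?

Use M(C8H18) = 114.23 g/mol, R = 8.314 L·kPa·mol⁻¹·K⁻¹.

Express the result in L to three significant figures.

2350 L

n(C8H18) = 1460 / 114.23 = 12.78 mol
n(O2) = PV/RT = (108 × 5260) / (8.314 × 341.85) = 199.9 mol
For 12.78 mol C8H18, stoichiometry requires (25/2) × 12.78 = 159.8 mol O2; 199.9 mol is available, so C8H18 is limiting.
n(CO2) = (16/2) × 12.78 = 102.2 mol
V(CO2) = nRT/P = 102.2 × 8.314 × 700.15 / 253 = 2351 L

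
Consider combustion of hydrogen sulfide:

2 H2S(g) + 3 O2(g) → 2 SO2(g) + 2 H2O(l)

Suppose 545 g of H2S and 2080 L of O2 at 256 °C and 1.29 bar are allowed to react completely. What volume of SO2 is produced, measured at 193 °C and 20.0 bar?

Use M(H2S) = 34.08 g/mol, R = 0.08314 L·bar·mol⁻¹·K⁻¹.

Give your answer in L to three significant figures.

31.0 L

n(H2S) = 545 / 34.08 = 15.99 mol
n(O2) = PV/RT = (1.29 × 2080) / (0.08314 × 529.15) = 60.99 mol
For 15.99 mol H2S, stoichiometry requires (3/2) × 15.99 = 23.98 mol O2; 60.99 mol is available, so H2S is limiting.
n(SO2) = (2/2) × 15.99 = 15.99 mol
V(SO2) = nRT/P = 15.99 × 0.08314 × 466.15 / 20.0 = 30.99 L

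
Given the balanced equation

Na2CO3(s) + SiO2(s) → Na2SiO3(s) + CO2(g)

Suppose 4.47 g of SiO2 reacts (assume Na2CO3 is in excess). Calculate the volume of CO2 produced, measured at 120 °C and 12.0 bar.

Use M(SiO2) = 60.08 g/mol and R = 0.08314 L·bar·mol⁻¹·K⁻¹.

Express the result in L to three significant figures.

n(SiO2) = 4.470 / 60.08 = 0.07440 mol
n(CO2) = (1/1) × 0.07440 = 0.07440 mol
V = nRT/P = 0.07440 × 0.08314 × 393.15 / 12.0 = 0.2027 L

0.203 L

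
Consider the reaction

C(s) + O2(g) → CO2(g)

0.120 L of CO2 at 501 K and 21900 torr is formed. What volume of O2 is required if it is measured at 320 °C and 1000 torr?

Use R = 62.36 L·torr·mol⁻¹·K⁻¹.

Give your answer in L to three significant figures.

n(CO2) = PV/RT = (21900 × 0.120) / (62.36 × 501) = 0.08412 mol
n(O2) = (1/1) × 0.08412 = 0.08412 mol
V = nRT/P = 0.08412 × 62.36 × 593.15 / 1000 = 3.112 L

3.11 L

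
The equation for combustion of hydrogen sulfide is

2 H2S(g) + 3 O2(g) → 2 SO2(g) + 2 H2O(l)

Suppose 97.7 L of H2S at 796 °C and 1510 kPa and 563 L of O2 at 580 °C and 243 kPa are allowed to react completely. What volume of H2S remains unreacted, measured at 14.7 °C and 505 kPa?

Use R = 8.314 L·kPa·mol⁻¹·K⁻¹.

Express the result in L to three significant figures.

n(H2S) = PV/RT = (1510 × 97.7) / (8.314 × 1069.15) = 16.60 mol
n(O2) = PV/RT = (243 × 563) / (8.314 × 853.15) = 19.29 mol
For 16.60 mol H2S, stoichiometry requires (3/2) × 16.60 = 24.90 mol O2; 19.29 mol is available, so O2 is limiting.
n(H2S) consumed = (2/3) × 19.29 = 12.86 mol; remaining = 16.60 − 12.86 = 3.740 mol
V(H2S) = nRT/P = 3.740 × 8.314 × 287.85 / 505 = 17.72 L

17.7 L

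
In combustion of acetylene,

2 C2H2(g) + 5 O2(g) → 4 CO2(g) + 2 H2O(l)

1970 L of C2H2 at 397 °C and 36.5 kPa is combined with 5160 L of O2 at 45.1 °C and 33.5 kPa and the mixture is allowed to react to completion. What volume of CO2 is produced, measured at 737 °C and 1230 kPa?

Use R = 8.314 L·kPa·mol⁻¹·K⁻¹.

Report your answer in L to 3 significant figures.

n(C2H2) = PV/RT = (36.5 × 1970) / (8.314 × 670.15) = 12.91 mol
n(O2) = PV/RT = (33.5 × 5160) / (8.314 × 318.25) = 65.33 mol
For 12.91 mol C2H2, stoichiometry requires (5/2) × 12.91 = 32.27 mol O2; 65.33 mol is available, so C2H2 is limiting.
n(CO2) = (4/2) × 12.91 = 25.82 mol
V(CO2) = nRT/P = 25.82 × 8.314 × 1010.15 / 1230 = 176.3 L

176 L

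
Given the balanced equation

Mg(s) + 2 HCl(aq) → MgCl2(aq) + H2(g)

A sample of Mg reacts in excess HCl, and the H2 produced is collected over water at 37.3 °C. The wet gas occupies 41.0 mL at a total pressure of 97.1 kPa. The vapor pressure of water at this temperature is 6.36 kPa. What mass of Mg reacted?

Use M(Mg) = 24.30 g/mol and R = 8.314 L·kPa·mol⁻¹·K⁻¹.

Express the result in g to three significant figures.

P(H2) = 97.1 − 6.36 = 90.74 kPa
n(H2) = PV/RT = (90.74 × 0.04100) / (8.314 × 310.45) = 0.001441 mol
n(Mg) = (1/1) × 0.001441 = 0.001441 mol
m(Mg) = 0.001441 × 24.30 = 0.03502 g

0.0350 g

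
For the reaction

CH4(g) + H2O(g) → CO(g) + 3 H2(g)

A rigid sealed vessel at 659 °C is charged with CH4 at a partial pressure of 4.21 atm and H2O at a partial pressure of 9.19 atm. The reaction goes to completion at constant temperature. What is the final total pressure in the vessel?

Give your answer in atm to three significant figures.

21.8 atm

Because the vessel is rigid and T is held at 659 °C, work the stoichiometry in partial pressures (P_i = n_iRT/V).
P(H2O) required for 4.21 atm of CH4 = (1/1) × 4.21 = 4.210 atm; available 9.19 atm, so CH4 is limiting.
P(H2O) remaining = 9.19 − (1/1) × 4.21 = 4.980 atm
P(gaseous products) = (1+3)/1 × 4.21 = 16.84 atm
P_total at 659 °C = 4.980 + 16.84 = 21.82 atm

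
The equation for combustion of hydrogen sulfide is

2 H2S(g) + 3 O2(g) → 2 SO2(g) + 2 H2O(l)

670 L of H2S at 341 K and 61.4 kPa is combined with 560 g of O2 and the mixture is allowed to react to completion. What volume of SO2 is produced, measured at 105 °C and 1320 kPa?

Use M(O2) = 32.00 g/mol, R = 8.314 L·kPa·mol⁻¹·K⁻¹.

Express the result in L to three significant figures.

n(H2S) = PV/RT = (61.4 × 670) / (8.314 × 341) = 14.51 mol
n(O2) = 560 / 32.00 = 17.50 mol
For 14.51 mol H2S, stoichiometry requires (3/2) × 14.51 = 21.77 mol O2; 17.50 mol is available, so O2 is limiting.
n(SO2) = (2/3) × 17.50 = 11.67 mol
V(SO2) = nRT/P = 11.67 × 8.314 × 378.15 / 1320 = 27.80 L

27.8 L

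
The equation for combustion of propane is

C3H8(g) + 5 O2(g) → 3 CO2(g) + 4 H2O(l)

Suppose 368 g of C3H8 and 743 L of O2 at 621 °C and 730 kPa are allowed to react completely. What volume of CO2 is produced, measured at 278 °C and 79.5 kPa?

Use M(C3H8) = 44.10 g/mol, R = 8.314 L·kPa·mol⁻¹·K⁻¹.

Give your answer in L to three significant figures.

n(C3H8) = 368 / 44.10 = 8.345 mol
n(O2) = PV/RT = (730 × 743) / (8.314 × 894.15) = 72.96 mol
For 8.345 mol C3H8, stoichiometry requires (5/1) × 8.345 = 41.73 mol O2; 72.96 mol is available, so C3H8 is limiting.
n(CO2) = (3/1) × 8.345 = 25.04 mol
V(CO2) = nRT/P = 25.04 × 8.314 × 551.15 / 79.5 = 1443 L

1440 L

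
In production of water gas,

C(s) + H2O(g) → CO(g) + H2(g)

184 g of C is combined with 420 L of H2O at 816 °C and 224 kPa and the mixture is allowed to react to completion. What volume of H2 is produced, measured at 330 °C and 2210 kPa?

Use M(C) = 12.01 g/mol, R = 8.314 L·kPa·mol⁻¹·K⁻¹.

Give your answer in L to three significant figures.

n(C) = 184 / 12.01 = 15.32 mol
n(H2O) = PV/RT = (224 × 420) / (8.314 × 1089.15) = 10.39 mol
For 15.32 mol C, stoichiometry requires (1/1) × 15.32 = 15.32 mol H2O; 10.39 mol is available, so H2O is limiting.
n(H2) = (1/1) × 10.39 = 10.39 mol
V(H2) = nRT/P = 10.39 × 8.314 × 603.15 / 2210 = 23.58 L

23.6 L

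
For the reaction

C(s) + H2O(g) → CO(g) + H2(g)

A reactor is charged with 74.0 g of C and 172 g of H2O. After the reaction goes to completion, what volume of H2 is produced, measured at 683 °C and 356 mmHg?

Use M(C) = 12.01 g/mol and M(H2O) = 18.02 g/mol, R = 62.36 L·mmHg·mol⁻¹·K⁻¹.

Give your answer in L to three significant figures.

n(C) = 74.0 / 12.01 = 6.162 mol
n(H2O) = 172 / 18.02 = 9.545 mol
For 6.162 mol C, stoichiometry requires (1/1) × 6.162 = 6.162 mol H2O; 9.545 mol is available, so C is limiting.
n(H2) = (1/1) × 6.162 = 6.162 mol
V(H2) = nRT/P = 6.162 × 62.36 × 956.15 / 356 = 1032 L

1030 L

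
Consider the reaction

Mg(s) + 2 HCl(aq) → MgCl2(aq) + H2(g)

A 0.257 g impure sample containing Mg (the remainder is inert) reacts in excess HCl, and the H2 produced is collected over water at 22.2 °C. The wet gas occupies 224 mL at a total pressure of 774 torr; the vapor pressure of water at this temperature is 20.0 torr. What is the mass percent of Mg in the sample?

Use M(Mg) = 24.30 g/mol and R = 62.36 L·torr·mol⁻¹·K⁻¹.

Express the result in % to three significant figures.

P(H2) = 774 − 20.0 = 754.0 torr
n(H2) = PV/RT = (754.0 × 0.2240) / (62.36 × 295.35) = 0.009170 mol
n(Mg) = (1/1) × 0.009170 = 0.009170 mol
m(Mg) = 0.009170 × 24.30 = 0.2228 g
%Mg = 0.2228 / 0.257 × 100 = 86.69%

86.7 %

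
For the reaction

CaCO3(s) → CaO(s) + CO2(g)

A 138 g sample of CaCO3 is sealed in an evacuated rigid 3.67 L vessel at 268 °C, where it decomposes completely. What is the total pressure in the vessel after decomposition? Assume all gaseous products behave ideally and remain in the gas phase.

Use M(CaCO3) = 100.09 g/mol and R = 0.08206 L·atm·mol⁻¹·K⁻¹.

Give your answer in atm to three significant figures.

n(CaCO3) = 138 / 100.09 = 1.379 mol
n(gas produced) = (1/1) × 1.379 = 1.379 mol
P = nRT/V = 1.379 × 0.08206 × 541.15 / 3.67 = 16.69 atm

16.7 atm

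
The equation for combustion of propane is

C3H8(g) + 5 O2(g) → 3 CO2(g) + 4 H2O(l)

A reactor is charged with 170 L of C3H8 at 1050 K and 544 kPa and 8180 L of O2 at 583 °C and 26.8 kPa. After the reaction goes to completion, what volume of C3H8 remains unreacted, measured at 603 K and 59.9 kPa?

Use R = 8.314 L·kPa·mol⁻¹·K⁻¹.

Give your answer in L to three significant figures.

n(C3H8) = PV/RT = (544 × 170) / (8.314 × 1050) = 10.59 mol
n(O2) = PV/RT = (26.8 × 8180) / (8.314 × 856.15) = 30.80 mol
For 10.59 mol C3H8, stoichiometry requires (5/1) × 10.59 = 52.95 mol O2; 30.80 mol is available, so O2 is limiting.
n(C3H8) consumed = (1/5) × 30.80 = 6.160 mol; remaining = 10.59 − 6.160 = 4.430 mol
V(C3H8) = nRT/P = 4.430 × 8.314 × 603 / 59.9 = 370.8 L

371 L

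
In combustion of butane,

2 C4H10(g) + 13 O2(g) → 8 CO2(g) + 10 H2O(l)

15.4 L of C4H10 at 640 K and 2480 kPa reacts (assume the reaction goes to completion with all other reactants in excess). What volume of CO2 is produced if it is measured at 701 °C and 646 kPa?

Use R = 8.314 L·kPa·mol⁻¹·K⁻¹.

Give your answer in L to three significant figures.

360 L

n(C4H10) = PV/RT = (2480 × 15.4) / (8.314 × 640) = 7.178 mol
n(CO2) = (8/2) × 7.178 = 28.71 mol
V = nRT/P = 28.71 × 8.314 × 974.15 / 646 = 359.9 L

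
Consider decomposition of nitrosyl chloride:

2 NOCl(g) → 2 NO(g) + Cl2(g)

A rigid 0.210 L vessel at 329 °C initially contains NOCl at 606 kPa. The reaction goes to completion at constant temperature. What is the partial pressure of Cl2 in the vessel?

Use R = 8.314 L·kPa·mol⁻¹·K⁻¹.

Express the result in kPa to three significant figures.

n(NOCl)₀ = PV/RT = (606 × 0.210) / (8.314 × 602.15) = 0.02542 mol
n(Cl2) = (1/2) × 0.02542 = 0.01271 mol
P(Cl2) = nRT/V = 0.01271 × 8.314 × 602.15 / 0.210 = 303.0 kPa

303 kPa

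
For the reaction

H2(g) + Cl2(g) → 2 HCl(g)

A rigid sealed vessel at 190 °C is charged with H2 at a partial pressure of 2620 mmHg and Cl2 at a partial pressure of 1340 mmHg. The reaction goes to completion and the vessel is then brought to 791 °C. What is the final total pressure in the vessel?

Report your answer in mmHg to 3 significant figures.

Because the vessel is rigid and T is held at 190 °C, work the stoichiometry in partial pressures (P_i = n_iRT/V).
P(Cl2) required for 2620 mmHg of H2 = (1/1) × 2620 = 2620 mmHg; available 1340 mmHg, so Cl2 is limiting.
P(H2) remaining = 2620 − (1/1) × 1340 = 1280 mmHg
P(gaseous products) = (2)/1 × 1340 = 2680 mmHg
P_total at 190 °C = 1280 + 2680 = 3960 mmHg
Scaling to 791 °C: P = 3960 × 1064.15/463.15 = 9099 mmHg

9100 mmHg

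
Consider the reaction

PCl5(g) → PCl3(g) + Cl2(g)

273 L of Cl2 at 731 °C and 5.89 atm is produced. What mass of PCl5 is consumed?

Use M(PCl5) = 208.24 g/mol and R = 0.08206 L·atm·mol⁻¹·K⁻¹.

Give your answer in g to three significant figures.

4060 g

n(Cl2) = PV/RT = (5.89 × 273) / (0.08206 × 1004.15) = 19.51 mol
n(PCl5) = (1/1) × 19.51 = 19.51 mol
m(PCl5) = 19.51 × 208.24 = 4063 g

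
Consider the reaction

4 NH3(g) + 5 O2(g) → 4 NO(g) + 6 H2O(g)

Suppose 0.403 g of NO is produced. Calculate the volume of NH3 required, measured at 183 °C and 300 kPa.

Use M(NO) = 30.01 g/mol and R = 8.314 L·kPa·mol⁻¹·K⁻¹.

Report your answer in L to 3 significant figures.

0.170 L

n(NO) = 0.4030 / 30.01 = 0.01343 mol
n(NH3) = (4/4) × 0.01343 = 0.01343 mol
V = nRT/P = 0.01343 × 8.314 × 456.15 / 300 = 0.1698 L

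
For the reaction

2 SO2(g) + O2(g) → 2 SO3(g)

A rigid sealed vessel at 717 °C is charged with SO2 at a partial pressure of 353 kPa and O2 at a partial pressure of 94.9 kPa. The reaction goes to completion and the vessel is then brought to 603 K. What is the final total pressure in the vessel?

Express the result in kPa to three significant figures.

With V and T fixed, P_i ∝ n_i, so the mole ratios apply directly to partial pressures at 717 °C.
P(O2) required for 353 kPa of SO2 = (1/2) × 353 = 176.5 kPa; available 94.9 kPa, so O2 is limiting.
P(SO2) remaining = 353 − (2/1) × 94.9 = 163.2 kPa
P(gaseous products) = (2)/1 × 94.9 = 189.8 kPa
P_total at 717 °C = 163.2 + 189.8 = 353.0 kPa
Scaling to 603 K: P = 353.0 × 603/990.15 = 215.0 kPa

215 kPa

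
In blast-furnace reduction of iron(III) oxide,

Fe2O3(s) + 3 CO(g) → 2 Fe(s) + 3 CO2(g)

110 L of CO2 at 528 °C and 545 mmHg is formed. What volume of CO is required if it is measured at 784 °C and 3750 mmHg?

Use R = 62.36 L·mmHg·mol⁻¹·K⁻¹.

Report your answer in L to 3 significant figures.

21.1 L

n(CO2) = PV/RT = (545 × 110) / (62.36 × 801.15) = 1.200 mol
n(CO) = (3/3) × 1.200 = 1.200 mol
V = nRT/P = 1.200 × 62.36 × 1057.15 / 3750 = 21.10 L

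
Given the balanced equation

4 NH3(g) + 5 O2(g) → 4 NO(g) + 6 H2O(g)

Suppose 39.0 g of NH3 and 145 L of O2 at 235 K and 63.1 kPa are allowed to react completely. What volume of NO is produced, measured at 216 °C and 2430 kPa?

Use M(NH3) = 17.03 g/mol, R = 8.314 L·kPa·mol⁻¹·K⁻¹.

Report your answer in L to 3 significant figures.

3.83 L

n(NH3) = 39.0 / 17.03 = 2.290 mol
n(O2) = PV/RT = (63.1 × 145) / (8.314 × 235) = 4.683 mol
For 2.290 mol NH3, stoichiometry requires (5/4) × 2.290 = 2.862 mol O2; 4.683 mol is available, so NH3 is limiting.
n(NO) = (4/4) × 2.290 = 2.290 mol
V(NO) = nRT/P = 2.290 × 8.314 × 489.15 / 2430 = 3.832 L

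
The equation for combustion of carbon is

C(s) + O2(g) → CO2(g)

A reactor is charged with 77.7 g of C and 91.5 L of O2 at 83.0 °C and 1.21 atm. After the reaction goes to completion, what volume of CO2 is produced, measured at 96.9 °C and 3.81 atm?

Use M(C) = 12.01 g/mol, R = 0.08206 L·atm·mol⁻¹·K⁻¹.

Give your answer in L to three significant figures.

n(C) = 77.7 / 12.01 = 6.470 mol
n(O2) = PV/RT = (1.21 × 91.5) / (0.08206 × 356.15) = 3.788 mol
For 6.470 mol C, stoichiometry requires (1/1) × 6.470 = 6.470 mol O2; 3.788 mol is available, so O2 is limiting.
n(CO2) = (1/1) × 3.788 = 3.788 mol
V(CO2) = nRT/P = 3.788 × 0.08206 × 370.05 / 3.81 = 30.19 L

30.2 L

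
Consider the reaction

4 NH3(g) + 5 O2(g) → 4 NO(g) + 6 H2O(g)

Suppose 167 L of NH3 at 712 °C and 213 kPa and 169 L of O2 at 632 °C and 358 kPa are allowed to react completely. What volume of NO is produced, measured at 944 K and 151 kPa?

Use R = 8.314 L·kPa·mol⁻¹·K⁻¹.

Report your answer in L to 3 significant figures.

n(NH3) = PV/RT = (213 × 167) / (8.314 × 985.15) = 4.343 mol
n(O2) = PV/RT = (358 × 169) / (8.314 × 905.15) = 8.040 mol
For 4.343 mol NH3, stoichiometry requires (5/4) × 4.343 = 5.429 mol O2; 8.040 mol is available, so NH3 is limiting.
n(NO) = (4/4) × 4.343 = 4.343 mol
V(NO) = nRT/P = 4.343 × 8.314 × 944 / 151 = 225.7 L

226 L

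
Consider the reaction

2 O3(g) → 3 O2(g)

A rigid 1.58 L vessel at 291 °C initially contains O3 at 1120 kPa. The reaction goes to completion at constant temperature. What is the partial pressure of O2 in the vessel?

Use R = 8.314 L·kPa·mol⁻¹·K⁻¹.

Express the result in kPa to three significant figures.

1680 kPa

n(O3)₀ = PV/RT = (1120 × 1.58) / (8.314 × 564.15) = 0.3773 mol
n(O2) = (3/2) × 0.3773 = 0.5660 mol
P(O2) = nRT/V = 0.5660 × 8.314 × 564.15 / 1.58 = 1680 kPa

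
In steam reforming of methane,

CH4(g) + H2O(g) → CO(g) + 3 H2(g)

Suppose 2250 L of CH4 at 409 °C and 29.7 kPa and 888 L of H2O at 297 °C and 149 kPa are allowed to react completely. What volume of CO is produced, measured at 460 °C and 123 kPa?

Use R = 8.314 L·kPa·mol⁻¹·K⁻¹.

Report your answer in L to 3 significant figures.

584 L

n(CH4) = PV/RT = (29.7 × 2250) / (8.314 × 682.15) = 11.78 mol
n(H2O) = PV/RT = (149 × 888) / (8.314 × 570.15) = 27.91 mol
For 11.78 mol CH4, stoichiometry requires (1/1) × 11.78 = 11.78 mol H2O; 27.91 mol is available, so CH4 is limiting.
n(CO) = (1/1) × 11.78 = 11.78 mol
V(CO) = nRT/P = 11.78 × 8.314 × 733.15 / 123 = 583.8 L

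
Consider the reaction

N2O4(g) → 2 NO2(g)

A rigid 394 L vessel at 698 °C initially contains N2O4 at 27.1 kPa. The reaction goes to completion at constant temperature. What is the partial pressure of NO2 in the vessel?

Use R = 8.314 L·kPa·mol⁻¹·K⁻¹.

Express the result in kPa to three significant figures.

n(N2O4)₀ = PV/RT = (27.1 × 394) / (8.314 × 971.15) = 1.322 mol
n(NO2) = (2/1) × 1.322 = 2.644 mol
P(NO2) = nRT/V = 2.644 × 8.314 × 971.15 / 394 = 54.18 kPa

54.2 kPa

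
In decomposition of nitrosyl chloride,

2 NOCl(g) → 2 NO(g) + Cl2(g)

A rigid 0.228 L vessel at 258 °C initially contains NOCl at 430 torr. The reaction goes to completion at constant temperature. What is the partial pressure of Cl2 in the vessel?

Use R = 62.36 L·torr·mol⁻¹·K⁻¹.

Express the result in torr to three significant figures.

215 torr

n(NOCl)₀ = PV/RT = (430 × 0.228) / (62.36 × 531.15) = 0.002960 mol
n(Cl2) = (1/2) × 0.002960 = 0.001480 mol
P(Cl2) = nRT/V = 0.001480 × 62.36 × 531.15 / 0.228 = 215.0 torr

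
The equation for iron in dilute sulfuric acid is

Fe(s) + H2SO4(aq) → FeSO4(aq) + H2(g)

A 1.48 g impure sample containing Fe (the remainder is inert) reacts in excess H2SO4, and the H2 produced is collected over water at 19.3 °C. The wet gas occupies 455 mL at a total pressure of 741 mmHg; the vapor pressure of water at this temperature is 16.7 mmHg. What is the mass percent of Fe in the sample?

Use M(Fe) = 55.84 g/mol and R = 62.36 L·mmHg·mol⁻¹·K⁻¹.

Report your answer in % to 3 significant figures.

P(H2) = 741 − 16.7 = 724.3 mmHg
n(H2) = PV/RT = (724.3 × 0.4550) / (62.36 × 292.45) = 0.01807 mol
n(Fe) = (1/1) × 0.01807 = 0.01807 mol
m(Fe) = 0.01807 × 55.84 = 1.009 g
%Fe = 1.009 / 1.48 × 100 = 68.18%

68.2 %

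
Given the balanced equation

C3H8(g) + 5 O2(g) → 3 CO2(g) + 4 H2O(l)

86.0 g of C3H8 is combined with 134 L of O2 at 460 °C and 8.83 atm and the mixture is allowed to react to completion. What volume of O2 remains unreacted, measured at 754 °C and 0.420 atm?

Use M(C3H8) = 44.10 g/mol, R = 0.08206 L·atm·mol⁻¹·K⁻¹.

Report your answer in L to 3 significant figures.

n(C3H8) = 86.0 / 44.10 = 1.950 mol
n(O2) = PV/RT = (8.83 × 134) / (0.08206 × 733.15) = 19.67 mol
For 1.950 mol C3H8, stoichiometry requires (5/1) × 1.950 = 9.750 mol O2; 19.67 mol is available, so C3H8 is limiting.
n(O2) consumed = (5/1) × 1.950 = 9.750 mol; remaining = 19.67 − 9.750 = 9.920 mol
V(O2) = nRT/P = 9.920 × 0.08206 × 1027.15 / 0.420 = 1991 L

1990 L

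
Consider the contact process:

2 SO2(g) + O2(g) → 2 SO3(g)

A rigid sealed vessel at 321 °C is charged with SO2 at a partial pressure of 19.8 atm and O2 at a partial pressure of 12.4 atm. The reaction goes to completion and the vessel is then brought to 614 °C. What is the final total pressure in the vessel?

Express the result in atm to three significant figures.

With V and T fixed, P_i ∝ n_i, so the mole ratios apply directly to partial pressures at 321 °C.
P(O2) required for 19.8 atm of SO2 = (1/2) × 19.8 = 9.900 atm; available 12.4 atm, so SO2 is limiting.
P(O2) remaining = 12.4 − (1/2) × 19.8 = 2.500 atm
P(gaseous products) = (2)/2 × 19.8 = 19.80 atm
P_total at 321 °C = 2.500 + 19.80 = 22.30 atm
Scaling to 614 °C: P = 22.30 × 887.15/594.15 = 33.30 atm

33.3 atm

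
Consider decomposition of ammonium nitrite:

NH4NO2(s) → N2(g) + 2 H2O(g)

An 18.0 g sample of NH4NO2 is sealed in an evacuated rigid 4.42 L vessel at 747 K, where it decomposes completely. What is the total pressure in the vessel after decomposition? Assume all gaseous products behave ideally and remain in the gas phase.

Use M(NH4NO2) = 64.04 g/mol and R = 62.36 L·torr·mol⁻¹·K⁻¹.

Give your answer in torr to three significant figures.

8890 torr

n(NH4NO2) = 18.0 / 64.04 = 0.2811 mol
n(gas produced) = (3/1) × 0.2811 = 0.8433 mol
P = nRT/V = 0.8433 × 62.36 × 747 / 4.42 = 8888 torr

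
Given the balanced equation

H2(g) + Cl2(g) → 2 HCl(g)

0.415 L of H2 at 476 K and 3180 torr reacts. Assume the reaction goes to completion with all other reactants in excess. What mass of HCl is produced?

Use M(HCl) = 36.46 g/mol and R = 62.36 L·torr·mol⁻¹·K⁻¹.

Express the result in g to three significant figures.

3.24 g

n(H2) = PV/RT = (3180 × 0.415) / (62.36 × 476) = 0.04446 mol
n(HCl) = (2/1) × 0.04446 = 0.08892 mol
m(HCl) = 0.08892 × 36.46 = 3.242 g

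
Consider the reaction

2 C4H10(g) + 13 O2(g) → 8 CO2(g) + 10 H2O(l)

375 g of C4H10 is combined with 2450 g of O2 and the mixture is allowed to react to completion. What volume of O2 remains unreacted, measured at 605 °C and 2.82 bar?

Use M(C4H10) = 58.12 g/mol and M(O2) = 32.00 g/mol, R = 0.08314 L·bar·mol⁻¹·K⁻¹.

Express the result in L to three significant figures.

n(C4H10) = 375 / 58.12 = 6.452 mol
n(O2) = 2450 / 32.00 = 76.56 mol
For 6.452 mol C4H10, stoichiometry requires (13/2) × 6.452 = 41.94 mol O2; 76.56 mol is available, so C4H10 is limiting.
n(O2) consumed = (13/2) × 6.452 = 41.94 mol; remaining = 76.56 − 41.94 = 34.62 mol
V(O2) = nRT/P = 34.62 × 0.08314 × 878.15 / 2.82 = 896.3 L

896 L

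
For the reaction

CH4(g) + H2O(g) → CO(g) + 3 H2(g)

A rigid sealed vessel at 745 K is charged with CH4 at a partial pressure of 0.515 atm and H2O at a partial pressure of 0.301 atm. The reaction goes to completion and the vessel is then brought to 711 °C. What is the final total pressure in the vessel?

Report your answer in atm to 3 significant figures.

1.87 atm

Because the vessel is rigid and T is held at 745 K, work the stoichiometry in partial pressures (P_i = n_iRT/V).
P(H2O) required for 0.515 atm of CH4 = (1/1) × 0.515 = 0.5150 atm; available 0.301 atm, so H2O is limiting.
P(CH4) remaining = 0.515 − (1/1) × 0.301 = 0.2140 atm
P(gaseous products) = (1+3)/1 × 0.301 = 1.204 atm
P_total at 745 K = 0.2140 + 1.204 = 1.418 atm
Scaling to 711 °C: P = 1.418 × 984.15/745 = 1.873 atm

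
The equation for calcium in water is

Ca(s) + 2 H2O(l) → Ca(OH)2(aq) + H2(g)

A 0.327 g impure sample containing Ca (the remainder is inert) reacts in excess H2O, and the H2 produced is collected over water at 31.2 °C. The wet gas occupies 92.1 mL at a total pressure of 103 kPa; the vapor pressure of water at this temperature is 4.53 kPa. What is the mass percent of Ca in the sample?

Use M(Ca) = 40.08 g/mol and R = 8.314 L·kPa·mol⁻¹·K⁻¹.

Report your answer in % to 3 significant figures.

43.9 %

P(H2) = 103 − 4.53 = 98.47 kPa
n(H2) = PV/RT = (98.47 × 0.09210) / (8.314 × 304.35) = 0.003584 mol
n(Ca) = (1/1) × 0.003584 = 0.003584 mol
m(Ca) = 0.003584 × 40.08 = 0.1436 g
%Ca = 0.1436 / 0.327 × 100 = 43.91%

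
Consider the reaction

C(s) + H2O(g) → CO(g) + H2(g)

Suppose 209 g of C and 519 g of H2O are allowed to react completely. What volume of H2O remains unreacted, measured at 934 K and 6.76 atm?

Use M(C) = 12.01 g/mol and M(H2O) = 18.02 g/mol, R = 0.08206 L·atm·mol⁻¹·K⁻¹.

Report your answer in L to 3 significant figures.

129 L

n(C) = 209 / 12.01 = 17.40 mol
n(H2O) = 519 / 18.02 = 28.80 mol
For 17.40 mol C, stoichiometry requires (1/1) × 17.40 = 17.40 mol H2O; 28.80 mol is available, so C is limiting.
n(H2O) consumed = (1/1) × 17.40 = 17.40 mol; remaining = 28.80 − 17.40 = 11.40 mol
V(H2O) = nRT/P = 11.40 × 0.08206 × 934 / 6.76 = 129.3 L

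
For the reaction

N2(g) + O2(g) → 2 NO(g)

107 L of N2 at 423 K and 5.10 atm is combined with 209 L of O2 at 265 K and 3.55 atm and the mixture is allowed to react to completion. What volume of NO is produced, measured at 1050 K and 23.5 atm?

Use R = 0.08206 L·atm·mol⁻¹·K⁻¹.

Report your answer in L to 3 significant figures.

n(N2) = PV/RT = (5.10 × 107) / (0.08206 × 423) = 15.72 mol
n(O2) = PV/RT = (3.55 × 209) / (0.08206 × 265) = 34.12 mol
For 15.72 mol N2, stoichiometry requires (1/1) × 15.72 = 15.72 mol O2; 34.12 mol is available, so N2 is limiting.
n(NO) = (2/1) × 15.72 = 31.44 mol
V(NO) = nRT/P = 31.44 × 0.08206 × 1050 / 23.5 = 115.3 L

115 L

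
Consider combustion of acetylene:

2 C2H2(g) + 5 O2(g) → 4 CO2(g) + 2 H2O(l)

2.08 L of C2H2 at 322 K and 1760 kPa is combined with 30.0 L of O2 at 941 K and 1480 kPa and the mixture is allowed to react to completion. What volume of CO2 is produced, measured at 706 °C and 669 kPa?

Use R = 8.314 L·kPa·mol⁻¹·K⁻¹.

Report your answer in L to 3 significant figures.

n(C2H2) = PV/RT = (1760 × 2.08) / (8.314 × 322) = 1.367 mol
n(O2) = PV/RT = (1480 × 30.0) / (8.314 × 941) = 5.675 mol
For 1.367 mol C2H2, stoichiometry requires (5/2) × 1.367 = 3.417 mol O2; 5.675 mol is available, so C2H2 is limiting.
n(CO2) = (4/2) × 1.367 = 2.734 mol
V(CO2) = nRT/P = 2.734 × 8.314 × 979.15 / 669 = 33.27 L

33.3 L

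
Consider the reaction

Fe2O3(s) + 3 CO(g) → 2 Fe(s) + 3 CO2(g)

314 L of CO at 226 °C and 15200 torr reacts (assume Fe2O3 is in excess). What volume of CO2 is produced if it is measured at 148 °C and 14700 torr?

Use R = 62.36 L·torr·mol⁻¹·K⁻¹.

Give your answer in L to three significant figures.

274 L

n(CO) = PV/RT = (15200 × 314) / (62.36 × 499.15) = 153.3 mol
n(CO2) = (3/3) × 153.3 = 153.3 mol
V = nRT/P = 153.3 × 62.36 × 421.15 / 14700 = 273.9 L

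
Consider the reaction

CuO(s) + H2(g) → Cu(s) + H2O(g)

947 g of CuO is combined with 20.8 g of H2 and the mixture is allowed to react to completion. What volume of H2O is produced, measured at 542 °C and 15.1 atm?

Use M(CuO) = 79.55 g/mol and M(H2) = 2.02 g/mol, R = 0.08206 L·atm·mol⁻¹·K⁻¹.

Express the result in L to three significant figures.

45.6 L

n(CuO) = 947 / 79.55 = 11.90 mol
n(H2) = 20.8 / 2.02 = 10.30 mol
For 11.90 mol CuO, stoichiometry requires (1/1) × 11.90 = 11.90 mol H2; 10.30 mol is available, so H2 is limiting.
n(H2O) = (1/1) × 10.30 = 10.30 mol
V(H2O) = nRT/P = 10.30 × 0.08206 × 815.15 / 15.1 = 45.63 L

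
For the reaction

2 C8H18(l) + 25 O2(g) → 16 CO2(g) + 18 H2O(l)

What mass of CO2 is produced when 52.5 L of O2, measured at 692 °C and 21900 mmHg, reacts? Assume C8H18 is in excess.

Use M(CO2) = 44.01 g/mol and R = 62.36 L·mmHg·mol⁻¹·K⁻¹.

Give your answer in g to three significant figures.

538 g

n(O2) = PV/RT = (21900 × 52.5) / (62.36 × 965.15) = 19.10 mol
n(CO2) = (16/25) × 19.10 = 12.22 mol
m(CO2) = 12.22 × 44.01 = 537.8 g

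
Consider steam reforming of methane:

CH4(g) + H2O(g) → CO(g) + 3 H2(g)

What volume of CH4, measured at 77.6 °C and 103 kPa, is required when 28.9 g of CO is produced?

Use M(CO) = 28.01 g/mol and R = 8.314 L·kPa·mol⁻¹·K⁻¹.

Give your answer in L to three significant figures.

29.2 L

n(CO) = 28.90 / 28.01 = 1.032 mol
n(CH4) = (1/1) × 1.032 = 1.032 mol
V = nRT/P = 1.032 × 8.314 × 350.75 / 103 = 29.22 L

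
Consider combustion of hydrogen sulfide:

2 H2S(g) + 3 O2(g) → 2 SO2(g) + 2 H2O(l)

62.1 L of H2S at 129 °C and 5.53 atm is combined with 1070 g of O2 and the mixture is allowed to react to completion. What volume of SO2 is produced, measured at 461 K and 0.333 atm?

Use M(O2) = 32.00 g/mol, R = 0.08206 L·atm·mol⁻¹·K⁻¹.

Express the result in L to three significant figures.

1180 L

n(H2S) = PV/RT = (5.53 × 62.1) / (0.08206 × 402.15) = 10.41 mol
n(O2) = 1070 / 32.00 = 33.44 mol
For 10.41 mol H2S, stoichiometry requires (3/2) × 10.41 = 15.62 mol O2; 33.44 mol is available, so H2S is limiting.
n(SO2) = (2/2) × 10.41 = 10.41 mol
V(SO2) = nRT/P = 10.41 × 0.08206 × 461 / 0.333 = 1183 L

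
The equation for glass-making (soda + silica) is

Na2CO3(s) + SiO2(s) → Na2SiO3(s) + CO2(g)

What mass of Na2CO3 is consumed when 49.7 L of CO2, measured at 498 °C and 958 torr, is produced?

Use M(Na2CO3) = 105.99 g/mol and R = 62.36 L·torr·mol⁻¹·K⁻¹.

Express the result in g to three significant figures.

n(CO2) = PV/RT = (958 × 49.7) / (62.36 × 771.15) = 0.9901 mol
n(Na2CO3) = (1/1) × 0.9901 = 0.9901 mol
m(Na2CO3) = 0.9901 × 105.99 = 104.9 g

105 g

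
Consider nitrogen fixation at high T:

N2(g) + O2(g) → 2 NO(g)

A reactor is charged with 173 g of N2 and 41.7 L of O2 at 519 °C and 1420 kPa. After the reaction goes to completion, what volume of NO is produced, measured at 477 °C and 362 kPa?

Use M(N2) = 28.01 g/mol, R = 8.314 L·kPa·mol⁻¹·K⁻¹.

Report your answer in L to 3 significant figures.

213 L

n(N2) = 173 / 28.01 = 6.176 mol
n(O2) = PV/RT = (1420 × 41.7) / (8.314 × 792.15) = 8.991 mol
For 6.176 mol N2, stoichiometry requires (1/1) × 6.176 = 6.176 mol O2; 8.991 mol is available, so N2 is limiting.
n(NO) = (2/1) × 6.176 = 12.35 mol
V(NO) = nRT/P = 12.35 × 8.314 × 750.15 / 362 = 212.8 L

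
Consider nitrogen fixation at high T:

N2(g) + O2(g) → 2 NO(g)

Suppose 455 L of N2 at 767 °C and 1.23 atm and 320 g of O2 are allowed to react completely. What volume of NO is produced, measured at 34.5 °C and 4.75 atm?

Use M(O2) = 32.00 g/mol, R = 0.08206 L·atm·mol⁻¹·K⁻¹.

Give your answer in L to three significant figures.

69.7 L

n(N2) = PV/RT = (1.23 × 455) / (0.08206 × 1040.15) = 6.557 mol
n(O2) = 320 / 32.00 = 10.00 mol
For 6.557 mol N2, stoichiometry requires (1/1) × 6.557 = 6.557 mol O2; 10.00 mol is available, so N2 is limiting.
n(NO) = (2/1) × 6.557 = 13.11 mol
V(NO) = nRT/P = 13.11 × 0.08206 × 307.65 / 4.75 = 69.68 L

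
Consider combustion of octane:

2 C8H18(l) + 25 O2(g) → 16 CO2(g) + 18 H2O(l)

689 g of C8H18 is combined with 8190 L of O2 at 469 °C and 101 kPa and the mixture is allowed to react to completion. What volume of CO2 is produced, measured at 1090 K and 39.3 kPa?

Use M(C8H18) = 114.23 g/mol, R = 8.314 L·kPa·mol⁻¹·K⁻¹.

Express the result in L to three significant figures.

11100 L

n(C8H18) = 689 / 114.23 = 6.032 mol
n(O2) = PV/RT = (101 × 8190) / (8.314 × 742.15) = 134.1 mol
For 6.032 mol C8H18, stoichiometry requires (25/2) × 6.032 = 75.40 mol O2; 134.1 mol is available, so C8H18 is limiting.
n(CO2) = (16/2) × 6.032 = 48.26 mol
V(CO2) = nRT/P = 48.26 × 8.314 × 1090 / 39.3 = 11130 L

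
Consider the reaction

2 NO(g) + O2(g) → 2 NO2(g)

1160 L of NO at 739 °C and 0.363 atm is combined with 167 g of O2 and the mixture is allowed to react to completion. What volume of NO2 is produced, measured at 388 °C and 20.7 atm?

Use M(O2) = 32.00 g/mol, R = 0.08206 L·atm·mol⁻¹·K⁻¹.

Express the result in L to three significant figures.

13.3 L

n(NO) = PV/RT = (0.363 × 1160) / (0.08206 × 1012.15) = 5.070 mol
n(O2) = 167 / 32.00 = 5.219 mol
For 5.070 mol NO, stoichiometry requires (1/2) × 5.070 = 2.535 mol O2; 5.219 mol is available, so NO is limiting.
n(NO2) = (2/2) × 5.070 = 5.070 mol
V(NO2) = nRT/P = 5.070 × 0.08206 × 661.15 / 20.7 = 13.29 L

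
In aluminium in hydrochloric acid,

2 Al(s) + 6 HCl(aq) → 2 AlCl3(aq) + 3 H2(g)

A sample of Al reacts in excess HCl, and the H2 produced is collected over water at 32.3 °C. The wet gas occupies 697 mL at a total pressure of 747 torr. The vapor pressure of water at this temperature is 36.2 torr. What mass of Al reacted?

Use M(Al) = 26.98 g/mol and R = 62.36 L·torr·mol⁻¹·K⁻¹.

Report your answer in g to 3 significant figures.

0.468 g

P(H2) = 747 − 36.2 = 710.8 torr
n(H2) = PV/RT = (710.8 × 0.6970) / (62.36 × 305.45) = 0.02601 mol
n(Al) = (2/3) × 0.02601 = 0.01734 mol
m(Al) = 0.01734 × 26.98 = 0.4678 g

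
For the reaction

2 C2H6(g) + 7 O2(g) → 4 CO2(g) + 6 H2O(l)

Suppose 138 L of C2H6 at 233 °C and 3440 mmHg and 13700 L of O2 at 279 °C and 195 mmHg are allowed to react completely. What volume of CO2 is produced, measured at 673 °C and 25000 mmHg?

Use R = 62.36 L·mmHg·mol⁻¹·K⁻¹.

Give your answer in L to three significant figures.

71.0 L

n(C2H6) = PV/RT = (3440 × 138) / (62.36 × 506.15) = 15.04 mol
n(O2) = PV/RT = (195 × 13700) / (62.36 × 552.15) = 77.59 mol
For 15.04 mol C2H6, stoichiometry requires (7/2) × 15.04 = 52.64 mol O2; 77.59 mol is available, so C2H6 is limiting.
n(CO2) = (4/2) × 15.04 = 30.08 mol
V(CO2) = nRT/P = 30.08 × 62.36 × 946.15 / 25000 = 70.99 L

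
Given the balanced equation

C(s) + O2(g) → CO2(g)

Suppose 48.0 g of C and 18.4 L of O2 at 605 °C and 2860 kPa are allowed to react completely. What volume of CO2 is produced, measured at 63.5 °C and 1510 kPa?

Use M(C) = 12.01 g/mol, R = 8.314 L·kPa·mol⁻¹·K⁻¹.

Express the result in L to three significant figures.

7.41 L

n(C) = 48.0 / 12.01 = 3.997 mol
n(O2) = PV/RT = (2860 × 18.4) / (8.314 × 878.15) = 7.208 mol
For 3.997 mol C, stoichiometry requires (1/1) × 3.997 = 3.997 mol O2; 7.208 mol is available, so C is limiting.
n(CO2) = (1/1) × 3.997 = 3.997 mol
V(CO2) = nRT/P = 3.997 × 8.314 × 336.65 / 1510 = 7.409 L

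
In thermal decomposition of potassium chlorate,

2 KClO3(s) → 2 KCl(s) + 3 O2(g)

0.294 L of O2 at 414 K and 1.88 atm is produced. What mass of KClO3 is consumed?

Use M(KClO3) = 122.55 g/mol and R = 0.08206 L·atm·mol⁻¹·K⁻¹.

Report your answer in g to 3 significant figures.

1.33 g

n(O2) = PV/RT = (1.88 × 0.294) / (0.08206 × 414) = 0.01627 mol
n(KClO3) = (2/3) × 0.01627 = 0.01085 mol
m(KClO3) = 0.01085 × 122.55 = 1.330 g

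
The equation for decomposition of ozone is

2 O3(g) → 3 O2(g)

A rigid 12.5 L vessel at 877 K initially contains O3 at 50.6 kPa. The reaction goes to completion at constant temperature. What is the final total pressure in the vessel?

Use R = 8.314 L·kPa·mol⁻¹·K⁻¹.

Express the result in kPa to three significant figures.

75.9 kPa

Rigid vessel, constant T ⇒ P scales with total gas moles (2 → 3).
P_final = (3/2) × 50.6 = 75.90 kPa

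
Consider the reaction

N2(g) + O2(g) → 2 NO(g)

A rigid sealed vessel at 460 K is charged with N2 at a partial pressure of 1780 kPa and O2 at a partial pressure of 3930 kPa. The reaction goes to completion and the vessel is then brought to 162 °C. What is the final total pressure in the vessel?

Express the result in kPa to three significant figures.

5400 kPa

At constant V, partial pressures at 460 K are proportional to moles, so apply stoichiometry directly to pressures.
P(O2) required for 1780 kPa of N2 = (1/1) × 1780 = 1780 kPa; available 3930 kPa, so N2 is limiting.
P(O2) remaining = 3930 − (1/1) × 1780 = 2150 kPa
P(gaseous products) = (2)/1 × 1780 = 3560 kPa
P_total at 460 K = 2150 + 3560 = 5710 kPa
Scaling to 162 °C: P = 5710 × 435.15/460 = 5402 kPa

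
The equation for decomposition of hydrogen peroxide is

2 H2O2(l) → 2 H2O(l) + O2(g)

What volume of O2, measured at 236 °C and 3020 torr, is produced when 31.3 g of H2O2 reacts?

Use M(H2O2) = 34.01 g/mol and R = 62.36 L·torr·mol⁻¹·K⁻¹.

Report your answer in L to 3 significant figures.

4.84 L

n(H2O2) = 31.30 / 34.01 = 0.9203 mol
n(O2) = (1/2) × 0.9203 = 0.4602 mol
V = nRT/P = 0.4602 × 62.36 × 509.15 / 3020 = 4.838 L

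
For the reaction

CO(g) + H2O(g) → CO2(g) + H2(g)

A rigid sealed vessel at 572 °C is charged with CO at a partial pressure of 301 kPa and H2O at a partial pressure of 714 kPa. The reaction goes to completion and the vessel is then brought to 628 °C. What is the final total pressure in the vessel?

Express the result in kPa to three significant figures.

At constant V, partial pressures at 572 °C are proportional to moles, so apply stoichiometry directly to pressures.
P(H2O) required for 301 kPa of CO = (1/1) × 301 = 301.0 kPa; available 714 kPa, so CO is limiting.
P(H2O) remaining = 714 − (1/1) × 301 = 413.0 kPa
P(gaseous products) = (1+1)/1 × 301 = 602.0 kPa
P_total at 572 °C = 413.0 + 602.0 = 1015 kPa
Scaling to 628 °C: P = 1015 × 901.15/845.15 = 1082 kPa

1080 kPa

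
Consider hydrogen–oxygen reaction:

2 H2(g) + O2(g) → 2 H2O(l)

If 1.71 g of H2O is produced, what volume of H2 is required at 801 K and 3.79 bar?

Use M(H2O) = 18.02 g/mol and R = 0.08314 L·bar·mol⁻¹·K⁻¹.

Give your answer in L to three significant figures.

n(H2O) = 1.710 / 18.02 = 0.09489 mol
n(H2) = (2/2) × 0.09489 = 0.09489 mol
V = nRT/P = 0.09489 × 0.08314 × 801 / 3.79 = 1.667 L

1.67 L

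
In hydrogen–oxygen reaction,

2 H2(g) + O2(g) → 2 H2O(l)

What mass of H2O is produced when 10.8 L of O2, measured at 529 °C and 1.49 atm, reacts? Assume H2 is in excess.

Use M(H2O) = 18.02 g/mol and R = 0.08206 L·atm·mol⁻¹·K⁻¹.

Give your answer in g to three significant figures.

8.81 g

n(O2) = PV/RT = (1.49 × 10.8) / (0.08206 × 802.15) = 0.2445 mol
n(H2O) = (2/1) × 0.2445 = 0.4890 mol
m(H2O) = 0.4890 × 18.02 = 8.812 g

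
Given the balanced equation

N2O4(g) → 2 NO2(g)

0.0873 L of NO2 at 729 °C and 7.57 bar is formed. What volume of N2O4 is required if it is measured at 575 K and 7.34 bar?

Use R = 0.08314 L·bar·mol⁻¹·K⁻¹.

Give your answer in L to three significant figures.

0.0258 L

n(NO2) = PV/RT = (7.57 × 0.0873) / (0.08314 × 1002.15) = 0.007932 mol
n(N2O4) = (1/2) × 0.007932 = 0.003966 mol
V = nRT/P = 0.003966 × 0.08314 × 575 / 7.34 = 0.02583 L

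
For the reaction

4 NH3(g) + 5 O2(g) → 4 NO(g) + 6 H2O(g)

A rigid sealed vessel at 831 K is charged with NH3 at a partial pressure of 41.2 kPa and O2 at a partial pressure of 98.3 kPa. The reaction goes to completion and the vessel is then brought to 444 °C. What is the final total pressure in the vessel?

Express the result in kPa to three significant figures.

129 kPa

With V and T fixed, P_i ∝ n_i, so the mole ratios apply directly to partial pressures at 831 K.
P(O2) required for 41.2 kPa of NH3 = (5/4) × 41.2 = 51.50 kPa; available 98.3 kPa, so NH3 is limiting.
P(O2) remaining = 98.3 − (5/4) × 41.2 = 46.80 kPa
P(gaseous products) = (4+6)/4 × 41.2 = 103.0 kPa
P_total at 831 K = 46.80 + 103.0 = 149.8 kPa
Scaling to 444 °C: P = 149.8 × 717.15/831 = 129.3 kPa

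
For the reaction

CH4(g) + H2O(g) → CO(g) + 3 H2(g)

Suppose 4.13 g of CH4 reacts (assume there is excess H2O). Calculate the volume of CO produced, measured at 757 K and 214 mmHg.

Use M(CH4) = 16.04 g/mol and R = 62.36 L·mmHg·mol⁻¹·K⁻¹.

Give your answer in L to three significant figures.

56.8 L

n(CH4) = 4.130 / 16.04 = 0.2575 mol
n(CO) = (1/1) × 0.2575 = 0.2575 mol
V = nRT/P = 0.2575 × 62.36 × 757 / 214 = 56.80 L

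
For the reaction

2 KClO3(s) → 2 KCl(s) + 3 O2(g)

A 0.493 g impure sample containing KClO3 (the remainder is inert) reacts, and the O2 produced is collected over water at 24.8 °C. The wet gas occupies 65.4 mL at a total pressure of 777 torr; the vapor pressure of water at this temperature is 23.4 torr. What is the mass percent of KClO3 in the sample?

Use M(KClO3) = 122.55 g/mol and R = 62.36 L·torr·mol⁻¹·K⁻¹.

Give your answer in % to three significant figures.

P(O2) = 777 − 23.4 = 753.6 torr
n(O2) = PV/RT = (753.6 × 0.06540) / (62.36 × 297.95) = 0.002653 mol
n(KClO3) = (2/3) × 0.002653 = 0.001769 mol
m(KClO3) = 0.001769 × 122.55 = 0.2168 g
%KClO3 = 0.2168 / 0.493 × 100 = 43.98%

44.0 %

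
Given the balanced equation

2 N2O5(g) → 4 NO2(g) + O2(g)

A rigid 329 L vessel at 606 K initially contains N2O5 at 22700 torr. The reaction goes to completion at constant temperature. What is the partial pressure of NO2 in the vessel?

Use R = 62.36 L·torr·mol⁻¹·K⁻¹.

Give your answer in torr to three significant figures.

45400 torr

n(N2O5)₀ = PV/RT = (22700 × 329) / (62.36 × 606) = 197.6 mol
n(NO2) = (4/2) × 197.6 = 395.2 mol
P(NO2) = nRT/V = 395.2 × 62.36 × 606 / 329 = 45390 torr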